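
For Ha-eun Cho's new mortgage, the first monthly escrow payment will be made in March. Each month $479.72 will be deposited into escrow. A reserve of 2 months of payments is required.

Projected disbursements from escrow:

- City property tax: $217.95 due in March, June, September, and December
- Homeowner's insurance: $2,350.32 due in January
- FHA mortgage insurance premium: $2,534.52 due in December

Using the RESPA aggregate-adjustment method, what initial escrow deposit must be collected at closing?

Cushion = 2 × $479.72 = $959.44
Trial balance (start $0, +$479.72 each month, − disbursements):
  Mar: +$479.72 − $217.95 → $261.77
  Apr: +$479.72 → $741.49
  May: +$479.72 → $1,221.21
  Jun: +$479.72 − $217.95 → $1,482.98
  Jul: +$479.72 → $1,962.70
  Aug: +$479.72 → $2,442.42
  Sep: +$479.72 − $217.95 → $2,704.19
  Oct: +$479.72 → $3,183.91
  Nov: +$479.72 → $3,663.63
  Dec: +$479.72 − $2,752.47 → $1,390.88
  Jan: +$479.72 − $2,350.32 → -$479.72
  Feb: +$479.72 → $0.00
Lowest trial balance = -$479.72 (Jan)
Initial deposit = cushion − low point = $959.44 − (-$479.72) = $1,439.16

$1,439.16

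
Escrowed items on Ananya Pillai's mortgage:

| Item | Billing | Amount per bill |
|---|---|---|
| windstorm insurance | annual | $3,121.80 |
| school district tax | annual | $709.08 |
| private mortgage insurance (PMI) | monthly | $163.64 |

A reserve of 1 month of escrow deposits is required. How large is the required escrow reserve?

Windstorm insurance — $3,121.80 annually
School district tax — $709.08 annually
Private mortgage insurance (PMI) — $163.64 × 12 = $1,963.68 annually
Annual escrow total = $5,794.56
Monthly escrow = $5,794.56 ÷ 12 = $482.88
Cushion = 1 × $482.88 = $482.88

$482.88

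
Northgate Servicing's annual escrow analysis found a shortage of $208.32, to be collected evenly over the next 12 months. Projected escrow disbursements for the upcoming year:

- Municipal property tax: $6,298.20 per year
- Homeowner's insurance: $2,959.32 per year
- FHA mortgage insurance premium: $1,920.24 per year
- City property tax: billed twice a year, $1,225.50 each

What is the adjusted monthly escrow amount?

Municipal property tax — $6,298.20/yr
Homeowner's insurance — $2,959.32/yr
FHA mortgage insurance premium — $1,920.24/yr
City property tax — $1,225.50 × 2 = $2,451.00/yr
Combined annual = $6,298.20 + $2,959.32 + $1,920.24 + $2,451.00 = $13,628.76
Base monthly escrow = $13,628.76 ÷ 12 = $1,135.73
Shortage per month = $208.32 ÷ 12 = $17.36
New monthly escrow = $1,135.73 + $17.36 = $1,153.09

$1,153.09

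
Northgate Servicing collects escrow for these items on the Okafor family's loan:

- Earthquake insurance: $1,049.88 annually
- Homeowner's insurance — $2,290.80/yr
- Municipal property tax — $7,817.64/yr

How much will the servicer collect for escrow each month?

Earthquake insurance — $1,049.88 per year
Homeowner's insurance — $2,290.80 per year
Municipal property tax — $7,817.64 per year
Yearly total = $1,049.88 + $2,290.80 + $7,817.64 = $11,158.32
Monthly escrow = $11,158.32 ÷ 12 = $929.86

$929.86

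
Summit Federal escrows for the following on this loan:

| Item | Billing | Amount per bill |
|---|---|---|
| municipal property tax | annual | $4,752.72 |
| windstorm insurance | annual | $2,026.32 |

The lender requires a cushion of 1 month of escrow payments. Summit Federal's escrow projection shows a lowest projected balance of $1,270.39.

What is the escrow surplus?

Municipal property tax: $4,752.72
Windstorm insurance: $2,026.32
Total per year = $6,779.04
Base monthly escrow = $6,779.04 / 12 = $564.92
Required reserve = 1 × $564.92 = $564.92
Surplus = $1,270.39 − $564.92 = $705.47

$705.47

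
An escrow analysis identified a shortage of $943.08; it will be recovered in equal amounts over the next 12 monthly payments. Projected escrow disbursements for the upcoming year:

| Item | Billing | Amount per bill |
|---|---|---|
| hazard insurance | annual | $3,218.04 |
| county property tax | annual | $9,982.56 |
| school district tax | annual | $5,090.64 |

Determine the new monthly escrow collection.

Hazard insurance — $3,218.04 per year
County property tax — $9,982.56 per year
School district tax — $5,090.64 per year
Yearly total = $3,218.04 + $9,982.56 + $5,090.64 = $18,291.24
Base monthly escrow = $18,291.24 / 12 = $1,524.27
Monthly shortage recovery: $943.08 / 12 = $78.59
New monthly escrow = $1,524.27 + $78.59 = $1,602.86

$1,602.86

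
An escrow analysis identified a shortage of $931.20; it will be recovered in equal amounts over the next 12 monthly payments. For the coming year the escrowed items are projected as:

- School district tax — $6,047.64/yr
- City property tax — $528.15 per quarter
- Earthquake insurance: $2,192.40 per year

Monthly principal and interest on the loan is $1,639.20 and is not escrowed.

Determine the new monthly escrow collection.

$940.32

School district tax = $6,047.64/yr
City property tax = $528.15 × 4 = $2,112.60/yr
Earthquake insurance = $2,192.40/yr
Total per year = $6,047.64 + $2,112.60 + $2,192.40 = $10,352.64
Monthly escrow = $10,352.64 / 12 = $862.72
Shortage per month = $931.20 ÷ 12 = $77.60
New monthly escrow = $862.72 + $77.60 = $940.32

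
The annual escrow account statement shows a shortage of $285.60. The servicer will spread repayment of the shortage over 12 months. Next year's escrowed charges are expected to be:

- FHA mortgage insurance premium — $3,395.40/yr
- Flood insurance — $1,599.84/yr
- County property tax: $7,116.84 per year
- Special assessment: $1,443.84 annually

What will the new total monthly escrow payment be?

FHA mortgage insurance premium = $3,395.40
Flood insurance = $1,599.84
County property tax = $7,116.84
Special assessment = $1,443.84
Annual escrow total = $3,395.40 + $1,599.84 + $7,116.84 + $1,443.84 = $13,555.92
Monthly escrow = $13,555.92 / 12 = $1,129.66
Monthly shortage recovery: $285.60 ÷ 12 = $23.80
Adjusted monthly = $1,129.66 + $23.80 = $1,153.46

$1,153.46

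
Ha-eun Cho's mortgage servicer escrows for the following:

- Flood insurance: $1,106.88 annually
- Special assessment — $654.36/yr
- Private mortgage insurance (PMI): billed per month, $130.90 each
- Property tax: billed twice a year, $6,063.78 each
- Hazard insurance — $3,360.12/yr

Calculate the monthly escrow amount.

Flood insurance: $1,106.88 annually
Special assessment: $654.36 annually
Private mortgage insurance (PMI): $130.90 × 12 = $1,570.80 annually
Property tax: $6,063.78 × 2 = $12,127.56 annually
Hazard insurance: $3,360.12 annually
Yearly total = $1,106.88 + $654.36 + $1,570.80 + $12,127.56 + $3,360.12 = $18,819.72
Per month = $18,819.72 / 12 = $1,568.31

$1,568.31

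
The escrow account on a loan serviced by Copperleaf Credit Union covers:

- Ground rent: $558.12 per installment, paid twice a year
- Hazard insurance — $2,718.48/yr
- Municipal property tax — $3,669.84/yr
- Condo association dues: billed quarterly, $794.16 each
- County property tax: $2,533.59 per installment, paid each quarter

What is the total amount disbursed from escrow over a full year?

Ground rent: $558.12 × 2 = $1,116.24 per year
Hazard insurance: $2,718.48 per year
Municipal property tax: $3,669.84 per year
Condo association dues: $794.16 × 4 = $3,176.64 per year
County property tax: $2,533.59 × 4 = $10,134.36 per year
Annual escrow total = $20,815.56

$20,815.56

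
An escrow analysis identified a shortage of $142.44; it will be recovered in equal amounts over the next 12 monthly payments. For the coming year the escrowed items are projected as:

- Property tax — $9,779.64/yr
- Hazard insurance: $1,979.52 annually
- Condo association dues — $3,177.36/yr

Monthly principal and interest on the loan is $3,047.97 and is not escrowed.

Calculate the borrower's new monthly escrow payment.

Property tax — $9,779.64 per year
Hazard insurance — $1,979.52 per year
Condo association dues — $3,177.36 per year
Yearly total = $14,936.52
Per month = $14,936.52 ÷ 12 = $1,244.71
Monthly shortage recovery: $142.44 / 12 = $11.87
Adjusted monthly = $1,244.71 + $11.87 = $1,256.58

$1,256.58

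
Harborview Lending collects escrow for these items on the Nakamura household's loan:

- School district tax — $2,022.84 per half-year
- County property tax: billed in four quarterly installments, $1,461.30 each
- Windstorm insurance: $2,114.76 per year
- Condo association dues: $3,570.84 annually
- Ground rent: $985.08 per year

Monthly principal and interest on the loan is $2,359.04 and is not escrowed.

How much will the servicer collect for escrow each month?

$1,380.13

School district tax: $2,022.84 × 2 = $4,045.68
County property tax: $1,461.30 × 4 = $5,845.20
Windstorm insurance: $2,114.76
Condo association dues: $3,570.84
Ground rent: $985.08
Yearly total = $4,045.68 + $5,845.20 + $2,114.76 + $3,570.84 + $985.08 = $16,561.56
Per month = $16,561.56 ÷ 12 = $1,380.13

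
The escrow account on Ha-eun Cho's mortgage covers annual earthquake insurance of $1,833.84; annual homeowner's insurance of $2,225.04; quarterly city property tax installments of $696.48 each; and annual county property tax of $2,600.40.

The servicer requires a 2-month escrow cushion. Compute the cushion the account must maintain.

Earthquake insurance = $1,833.84 per year
Homeowner's insurance = $2,225.04 per year
City property tax = $696.48 × 4 = $2,785.92 per year
County property tax = $2,600.40 per year
Total annual escrow = $1,833.84 + $2,225.04 + $2,785.92 + $2,600.40 = $9,445.20
Base monthly escrow = $9,445.20 / 12 = $787.10
Reserve = 2 × $787.10 = $1,574.20

$1,574.20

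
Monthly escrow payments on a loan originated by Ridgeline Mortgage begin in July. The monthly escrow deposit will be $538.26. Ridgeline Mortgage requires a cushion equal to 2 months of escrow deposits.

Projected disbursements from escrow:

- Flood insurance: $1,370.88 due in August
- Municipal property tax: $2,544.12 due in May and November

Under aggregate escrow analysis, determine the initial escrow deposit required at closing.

Cushion = 2 × $538.26 = $1,076.52
Trial balance (start $0, +$538.26 each month, − disbursements):
  Jul: +$538.26 → $538.26
  Aug: +$538.26 − $1,370.88 → -$294.36
  Sep: +$538.26 → $243.90
  Oct: +$538.26 → $782.16
  Nov: +$538.26 − $2,544.12 → -$1,223.70
  Dec: +$538.26 → -$685.44
  Jan: +$538.26 → -$147.18
  Feb: +$538.26 → $391.08
  Mar: +$538.26 → $929.34
  Apr: +$538.26 → $1,467.60
  May: +$538.26 − $2,544.12 → -$538.26
  Jun: +$538.26 → $0.00
Lowest trial balance = -$1,223.70 (Nov)
Initial deposit = cushion − low point = $1,076.52 − (-$1,223.70) = $2,300.22

$2,300.22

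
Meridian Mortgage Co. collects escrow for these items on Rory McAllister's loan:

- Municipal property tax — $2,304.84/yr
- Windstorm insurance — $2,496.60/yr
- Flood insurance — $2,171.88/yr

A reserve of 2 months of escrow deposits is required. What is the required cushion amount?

Municipal property tax — $2,304.84 annually
Windstorm insurance — $2,496.60 annually
Flood insurance — $2,171.88 annually
Annual escrow total = $2,304.84 + $2,496.60 + $2,171.88 = $6,973.32
Per month = $6,973.32 / 12 = $581.11
Cushion = 2 × $581.11 = $1,162.22

$1,162.22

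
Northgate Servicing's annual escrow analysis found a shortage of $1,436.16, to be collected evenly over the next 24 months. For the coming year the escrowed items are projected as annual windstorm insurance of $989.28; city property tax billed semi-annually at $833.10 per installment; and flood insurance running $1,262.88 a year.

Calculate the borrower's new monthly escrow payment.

Windstorm insurance = $989.28 annually
City property tax = $833.10 × 2 = $1,666.20 annually
Flood insurance = $1,262.88 annually
Total per year = $3,918.36
Monthly escrow = $3,918.36 / 12 = $326.53
Shortage spread = $1,436.16 / 24 = $59.84/mo
New monthly escrow = $326.53 + $59.84 = $386.37

$386.37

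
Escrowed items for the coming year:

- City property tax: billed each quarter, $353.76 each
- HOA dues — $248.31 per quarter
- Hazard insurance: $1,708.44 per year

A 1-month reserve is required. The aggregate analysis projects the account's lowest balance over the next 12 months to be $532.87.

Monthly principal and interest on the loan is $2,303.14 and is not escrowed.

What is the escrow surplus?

$189.81

City property tax — $353.76 × 4 = $1,415.04/yr
HOA dues — $248.31 × 4 = $993.24/yr
Hazard insurance — $1,708.44/yr
Annual escrow total = $1,415.04 + $993.24 + $1,708.44 = $4,116.72
Per month = $4,116.72 ÷ 12 = $343.06
Required reserve = 1 × $343.06 = $343.06
Excess over cushion: $532.87 − $343.06 = $189.81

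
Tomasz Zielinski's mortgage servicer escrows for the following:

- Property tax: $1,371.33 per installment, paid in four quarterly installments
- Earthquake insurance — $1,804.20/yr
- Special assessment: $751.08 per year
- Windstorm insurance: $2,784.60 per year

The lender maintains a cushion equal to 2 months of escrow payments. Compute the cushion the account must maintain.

Property tax — $1,371.33 × 4 = $5,485.32 annually
Earthquake insurance — $1,804.20 annually
Special assessment — $751.08 annually
Windstorm insurance — $2,784.60 annually
Total annual escrow = $5,485.32 + $1,804.20 + $751.08 + $2,784.60 = $10,825.20
Per month = $10,825.20 ÷ 12 = $902.10
Cushion = 2 × $902.10 = $1,804.20

$1,804.20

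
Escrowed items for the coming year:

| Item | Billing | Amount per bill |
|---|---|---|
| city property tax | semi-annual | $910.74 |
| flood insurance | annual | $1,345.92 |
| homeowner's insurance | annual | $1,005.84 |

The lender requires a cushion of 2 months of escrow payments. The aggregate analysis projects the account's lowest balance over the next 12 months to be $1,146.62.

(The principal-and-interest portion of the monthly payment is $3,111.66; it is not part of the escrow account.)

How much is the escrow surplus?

$451.08

City property tax = $910.74 × 2 = $1,821.48 per year
Flood insurance = $1,345.92 per year
Homeowner's insurance = $1,005.84 per year
Yearly total = $4,173.24
Monthly escrow = $4,173.24 / 12 = $347.77
Required cushion = 2 × $347.77 = $695.54
Excess over cushion: $1,146.62 − $695.54 = $451.08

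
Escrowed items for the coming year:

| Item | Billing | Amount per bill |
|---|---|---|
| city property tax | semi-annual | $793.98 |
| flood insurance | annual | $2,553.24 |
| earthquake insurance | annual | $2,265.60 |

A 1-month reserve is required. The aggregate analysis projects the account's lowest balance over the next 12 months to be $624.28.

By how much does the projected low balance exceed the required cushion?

$90.38

City property tax = $793.98 × 2 = $1,587.96 per year
Flood insurance = $2,553.24 per year
Earthquake insurance = $2,265.60 per year
Annual escrow total = $1,587.96 + $2,553.24 + $2,265.60 = $6,406.80
Monthly = $6,406.80 / 12 = $533.90
Cushion = 1 × $533.90 = $533.90
Excess over cushion: $624.28 − $533.90 = $90.38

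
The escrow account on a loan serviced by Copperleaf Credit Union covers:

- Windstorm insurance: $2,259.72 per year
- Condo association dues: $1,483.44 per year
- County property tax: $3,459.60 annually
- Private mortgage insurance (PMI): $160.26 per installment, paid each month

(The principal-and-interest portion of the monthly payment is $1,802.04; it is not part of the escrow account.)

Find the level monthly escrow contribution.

Windstorm insurance — $2,259.72
Condo association dues — $1,483.44
County property tax — $3,459.60
Private mortgage insurance (PMI) — $160.26 × 12 = $1,923.12
Yearly total = $9,125.88
Per month = $9,125.88 ÷ 12 = $760.49

$760.49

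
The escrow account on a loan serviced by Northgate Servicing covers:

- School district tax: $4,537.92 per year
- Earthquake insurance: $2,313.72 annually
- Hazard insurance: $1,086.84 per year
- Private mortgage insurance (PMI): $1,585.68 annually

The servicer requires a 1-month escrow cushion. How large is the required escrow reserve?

$793.68

School district tax — $4,537.92
Earthquake insurance — $2,313.72
Hazard insurance — $1,086.84
Private mortgage insurance (PMI) — $1,585.68
Total annual escrow = $4,537.92 + $2,313.72 + $1,086.84 + $1,585.68 = $9,524.16
Base monthly escrow = $9,524.16 / 12 = $793.68
Reserve = 1 × $793.68 = $793.68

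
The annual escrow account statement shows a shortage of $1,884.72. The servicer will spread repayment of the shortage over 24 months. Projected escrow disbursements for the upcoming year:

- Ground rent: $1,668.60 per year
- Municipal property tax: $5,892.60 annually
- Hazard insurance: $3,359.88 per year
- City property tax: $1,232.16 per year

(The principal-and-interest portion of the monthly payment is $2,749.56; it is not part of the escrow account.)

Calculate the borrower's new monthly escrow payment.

$1,091.30

Ground rent = $1,668.60 annually
Municipal property tax = $5,892.60 annually
Hazard insurance = $3,359.88 annually
City property tax = $1,232.16 annually
Total per year = $12,153.24
Monthly = $12,153.24 ÷ 12 = $1,012.77
Shortage per month = $1,884.72 ÷ 24 = $78.53
New monthly escrow = $1,012.77 + $78.53 = $1,091.30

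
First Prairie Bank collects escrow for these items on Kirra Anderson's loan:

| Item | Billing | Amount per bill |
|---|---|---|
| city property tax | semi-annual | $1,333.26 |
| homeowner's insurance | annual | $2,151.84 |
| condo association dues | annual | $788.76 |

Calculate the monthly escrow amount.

City property tax = $1,333.26 × 2 = $2,666.52 per year
Homeowner's insurance = $2,151.84 per year
Condo association dues = $788.76 per year
Yearly total = $2,666.52 + $2,151.84 + $788.76 = $5,607.12
Base monthly escrow = $5,607.12 / 12 = $467.26

$467.26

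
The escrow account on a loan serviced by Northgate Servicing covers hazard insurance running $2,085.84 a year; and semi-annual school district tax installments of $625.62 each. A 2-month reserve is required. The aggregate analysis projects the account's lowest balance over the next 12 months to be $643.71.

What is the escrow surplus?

$87.53

Hazard insurance: $2,085.84
School district tax: $625.62 × 2 = $1,251.24
Total per year = $2,085.84 + $1,251.24 = $3,337.08
Per month = $3,337.08 / 12 = $278.09
Required cushion = 2 × $278.09 = $556.18
Surplus = $643.71 − $556.18 = $87.53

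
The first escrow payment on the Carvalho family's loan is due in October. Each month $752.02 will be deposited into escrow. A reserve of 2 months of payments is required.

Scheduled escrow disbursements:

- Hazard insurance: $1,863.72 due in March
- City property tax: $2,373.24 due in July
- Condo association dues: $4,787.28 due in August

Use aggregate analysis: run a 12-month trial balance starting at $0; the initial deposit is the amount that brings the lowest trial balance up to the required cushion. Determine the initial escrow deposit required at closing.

$2,256.06

Cushion = 2 × $752.02 = $1,504.04
Trial balance (start $0, +$752.02 each month, − disbursements):
  Oct: +$752.02 → $752.02
  Nov: +$752.02 → $1,504.04
  Dec: +$752.02 → $2,256.06
  Jan: +$752.02 → $3,008.08
  Feb: +$752.02 → $3,760.10
  Mar: +$752.02 − $1,863.72 → $2,648.40
  Apr: +$752.02 → $3,400.42
  May: +$752.02 → $4,152.44
  Jun: +$752.02 → $4,904.46
  Jul: +$752.02 − $2,373.24 → $3,283.24
  Aug: +$752.02 − $4,787.28 → -$752.02
  Sep: +$752.02 → $0.00
Lowest trial balance = -$752.02 (Aug)
Initial deposit = cushion − low point = $1,504.04 − (-$752.02) = $2,256.06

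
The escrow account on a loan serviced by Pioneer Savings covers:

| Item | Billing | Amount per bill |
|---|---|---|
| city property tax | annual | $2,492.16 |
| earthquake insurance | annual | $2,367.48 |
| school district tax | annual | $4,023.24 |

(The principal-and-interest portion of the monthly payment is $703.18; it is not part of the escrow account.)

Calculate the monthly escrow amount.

$740.24

City property tax: $2,492.16 annually
Earthquake insurance: $2,367.48 annually
School district tax: $4,023.24 annually
Total per year = $8,882.88
Per month = $8,882.88 / 12 = $740.24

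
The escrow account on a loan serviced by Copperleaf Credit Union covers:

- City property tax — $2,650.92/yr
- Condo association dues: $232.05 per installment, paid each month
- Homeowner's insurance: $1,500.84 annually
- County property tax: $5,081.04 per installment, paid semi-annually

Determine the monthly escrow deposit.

$1,424.87

City property tax: $2,650.92 annually
Condo association dues: $232.05 × 12 = $2,784.60 annually
Homeowner's insurance: $1,500.84 annually
County property tax: $5,081.04 × 2 = $10,162.08 annually
Total annual escrow = $2,650.92 + $2,784.60 + $1,500.84 + $10,162.08 = $17,098.44
Monthly escrow = $17,098.44 ÷ 12 = $1,424.87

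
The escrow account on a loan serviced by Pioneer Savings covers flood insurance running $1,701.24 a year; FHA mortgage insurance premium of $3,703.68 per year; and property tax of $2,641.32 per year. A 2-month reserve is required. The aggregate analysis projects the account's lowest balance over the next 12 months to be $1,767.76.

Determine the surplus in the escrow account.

Flood insurance — $1,701.24
FHA mortgage insurance premium — $3,703.68
Property tax — $2,641.32
Total annual escrow = $1,701.24 + $3,703.68 + $2,641.32 = $8,046.24
Monthly escrow = $8,046.24 / 12 = $670.52
Required reserve = 2 × $670.52 = $1,341.04
Excess over cushion: $1,767.76 − $1,341.04 = $426.72

$426.72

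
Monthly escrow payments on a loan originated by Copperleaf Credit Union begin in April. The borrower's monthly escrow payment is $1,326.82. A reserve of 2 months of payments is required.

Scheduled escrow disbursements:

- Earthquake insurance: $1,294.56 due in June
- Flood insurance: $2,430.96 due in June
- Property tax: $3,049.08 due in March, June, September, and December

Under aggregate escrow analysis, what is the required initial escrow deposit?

Cushion = 2 × $1,326.82 = $2,653.64
Trial balance (start $0, +$1,326.82 each month, − disbursements):
  Apr: +$1,326.82 → $1,326.82
  May: +$1,326.82 → $2,653.64
  Jun: +$1,326.82 − $6,774.60 → -$2,794.14
  Jul: +$1,326.82 → -$1,467.32
  Aug: +$1,326.82 → -$140.50
  Sep: +$1,326.82 − $3,049.08 → -$1,862.76
  Oct: +$1,326.82 → -$535.94
  Nov: +$1,326.82 → $790.88
  Dec: +$1,326.82 − $3,049.08 → -$931.38
  Jan: +$1,326.82 → $395.44
  Feb: +$1,326.82 → $1,722.26
  Mar: +$1,326.82 − $3,049.08 → $0.00
Lowest trial balance = -$2,794.14 (Jun)
Initial deposit = cushion − low point = $2,653.64 − (-$2,794.14) = $5,447.78

$5,447.78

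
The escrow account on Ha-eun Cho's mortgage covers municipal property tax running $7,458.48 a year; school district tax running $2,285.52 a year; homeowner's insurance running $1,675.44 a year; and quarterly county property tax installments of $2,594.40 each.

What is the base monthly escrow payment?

$1,816.42

Municipal property tax — $7,458.48/yr
School district tax — $2,285.52/yr
Homeowner's insurance — $1,675.44/yr
County property tax — $2,594.40 × 4 = $10,377.60/yr
Combined annual = $21,797.04
Monthly escrow = $21,797.04 / 12 = $1,816.42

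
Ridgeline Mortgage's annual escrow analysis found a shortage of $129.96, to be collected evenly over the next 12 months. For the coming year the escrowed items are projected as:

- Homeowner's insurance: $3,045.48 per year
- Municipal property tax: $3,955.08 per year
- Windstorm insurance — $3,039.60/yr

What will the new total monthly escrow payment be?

Homeowner's insurance — $3,045.48
Municipal property tax — $3,955.08
Windstorm insurance — $3,039.60
Total annual escrow = $10,040.16
Monthly = $10,040.16 / 12 = $836.68
Shortage spread = $129.96 / 12 = $10.83/mo
New monthly escrow = $836.68 + $10.83 = $847.51

$847.51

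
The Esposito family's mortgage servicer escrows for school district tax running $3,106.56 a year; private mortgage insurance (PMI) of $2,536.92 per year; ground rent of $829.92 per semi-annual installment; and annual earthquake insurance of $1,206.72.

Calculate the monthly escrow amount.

School district tax — $3,106.56 annually
Private mortgage insurance (PMI) — $2,536.92 annually
Ground rent — $829.92 × 2 = $1,659.84 annually
Earthquake insurance — $1,206.72 annually
Annual escrow total = $3,106.56 + $2,536.92 + $1,659.84 + $1,206.72 = $8,510.04
Base monthly escrow = $8,510.04 / 12 = $709.17

$709.17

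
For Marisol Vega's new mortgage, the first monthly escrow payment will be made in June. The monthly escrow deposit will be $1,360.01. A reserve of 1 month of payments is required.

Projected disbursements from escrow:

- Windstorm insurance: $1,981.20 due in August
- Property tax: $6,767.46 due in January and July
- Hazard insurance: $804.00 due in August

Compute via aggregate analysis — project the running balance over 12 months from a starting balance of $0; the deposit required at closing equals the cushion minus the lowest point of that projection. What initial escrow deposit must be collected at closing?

$6,832.64

Cushion = 1 × $1,360.01 = $1,360.01
Trial balance (start $0, +$1,360.01 each month, − disbursements):
  Jun: +$1,360.01 → $1,360.01
  Jul: +$1,360.01 − $6,767.46 → -$4,047.44
  Aug: +$1,360.01 − $2,785.20 → -$5,472.63
  Sep: +$1,360.01 → -$4,112.62
  Oct: +$1,360.01 → -$2,752.61
  Nov: +$1,360.01 → -$1,392.60
  Dec: +$1,360.01 → -$32.59
  Jan: +$1,360.01 − $6,767.46 → -$5,440.04
  Feb: +$1,360.01 → -$4,080.03
  Mar: +$1,360.01 → -$2,720.02
  Apr: +$1,360.01 → -$1,360.01
  May: +$1,360.01 → $0.00
Lowest trial balance = -$5,472.63 (Aug)
Initial deposit = cushion − low point = $1,360.01 − (-$5,472.63) = $6,832.64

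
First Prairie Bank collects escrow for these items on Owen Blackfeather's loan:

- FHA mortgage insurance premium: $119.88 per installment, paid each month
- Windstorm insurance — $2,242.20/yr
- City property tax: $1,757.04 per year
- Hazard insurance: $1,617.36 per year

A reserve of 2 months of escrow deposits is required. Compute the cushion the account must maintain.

FHA mortgage insurance premium: $119.88 × 12 = $1,438.56
Windstorm insurance: $2,242.20
City property tax: $1,757.04
Hazard insurance: $1,617.36
Total per year = $7,055.16
Monthly escrow = $7,055.16 ÷ 12 = $587.93
Cushion = 2 × $587.93 = $1,175.86

$1,175.86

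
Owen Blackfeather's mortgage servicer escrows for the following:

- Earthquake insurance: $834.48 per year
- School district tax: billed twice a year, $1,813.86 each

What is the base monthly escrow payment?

Earthquake insurance — $834.48/yr
School district tax — $1,813.86 × 2 = $3,627.72/yr
Annual escrow total = $834.48 + $3,627.72 = $4,462.20
Monthly = $4,462.20 / 12 = $371.85

$371.85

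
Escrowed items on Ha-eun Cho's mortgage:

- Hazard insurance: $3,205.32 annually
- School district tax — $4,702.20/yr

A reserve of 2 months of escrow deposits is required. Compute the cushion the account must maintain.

$1,317.92

Hazard insurance — $3,205.32 per year
School district tax — $4,702.20 per year
Total annual escrow = $3,205.32 + $4,702.20 = $7,907.52
Base monthly escrow = $7,907.52 ÷ 12 = $658.96
Cushion = 2 × $658.96 = $1,317.92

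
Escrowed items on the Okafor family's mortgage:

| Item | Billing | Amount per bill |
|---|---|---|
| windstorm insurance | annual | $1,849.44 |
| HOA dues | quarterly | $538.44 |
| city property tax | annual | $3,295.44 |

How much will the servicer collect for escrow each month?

$608.22

Windstorm insurance = $1,849.44
HOA dues = $538.44 × 4 = $2,153.76
City property tax = $3,295.44
Total per year = $1,849.44 + $2,153.76 + $3,295.44 = $7,298.64
Base monthly escrow = $7,298.64 ÷ 12 = $608.22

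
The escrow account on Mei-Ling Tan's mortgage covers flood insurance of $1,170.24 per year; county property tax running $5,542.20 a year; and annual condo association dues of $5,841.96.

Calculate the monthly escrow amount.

$1,046.20

Flood insurance = $1,170.24
County property tax = $5,542.20
Condo association dues = $5,841.96
Total annual escrow = $12,554.40
Monthly escrow = $12,554.40 / 12 = $1,046.20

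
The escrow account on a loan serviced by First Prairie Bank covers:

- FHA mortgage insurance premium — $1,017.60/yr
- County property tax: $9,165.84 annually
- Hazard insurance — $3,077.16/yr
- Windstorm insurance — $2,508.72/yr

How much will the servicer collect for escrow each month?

FHA mortgage insurance premium = $1,017.60/yr
County property tax = $9,165.84/yr
Hazard insurance = $3,077.16/yr
Windstorm insurance = $2,508.72/yr
Combined annual = $15,769.32
Base monthly escrow = $15,769.32 / 12 = $1,314.11

$1,314.11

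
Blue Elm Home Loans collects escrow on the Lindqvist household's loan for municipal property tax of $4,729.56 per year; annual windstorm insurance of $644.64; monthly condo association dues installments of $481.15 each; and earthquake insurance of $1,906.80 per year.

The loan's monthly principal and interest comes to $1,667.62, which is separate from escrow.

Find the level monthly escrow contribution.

$1,087.90

Municipal property tax = $4,729.56/yr
Windstorm insurance = $644.64/yr
Condo association dues = $481.15 × 12 = $5,773.80/yr
Earthquake insurance = $1,906.80/yr
Total per year = $4,729.56 + $644.64 + $5,773.80 + $1,906.80 = $13,054.80
Base monthly escrow = $13,054.80 / 12 = $1,087.90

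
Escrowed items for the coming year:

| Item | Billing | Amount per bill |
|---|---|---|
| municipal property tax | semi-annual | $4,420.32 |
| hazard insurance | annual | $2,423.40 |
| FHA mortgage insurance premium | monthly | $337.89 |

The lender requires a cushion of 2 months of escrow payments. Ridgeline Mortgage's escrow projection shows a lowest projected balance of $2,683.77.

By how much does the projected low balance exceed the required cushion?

$130.65

Municipal property tax = $4,420.32 × 2 = $8,840.64 annually
Hazard insurance = $2,423.40 annually
FHA mortgage insurance premium = $337.89 × 12 = $4,054.68 annually
Annual escrow total = $8,840.64 + $2,423.40 + $4,054.68 = $15,318.72
Monthly escrow = $15,318.72 ÷ 12 = $1,276.56
Cushion = 2 × $1,276.56 = $2,553.12
Surplus = $2,683.77 − $2,553.12 = $130.65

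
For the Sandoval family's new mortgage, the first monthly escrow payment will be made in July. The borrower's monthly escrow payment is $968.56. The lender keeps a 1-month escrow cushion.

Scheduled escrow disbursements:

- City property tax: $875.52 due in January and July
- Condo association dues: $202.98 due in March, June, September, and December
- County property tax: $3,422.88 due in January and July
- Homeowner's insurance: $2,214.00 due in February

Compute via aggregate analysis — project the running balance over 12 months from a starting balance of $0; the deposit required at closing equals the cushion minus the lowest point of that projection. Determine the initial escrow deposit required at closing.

Cushion = 1 × $968.56 = $968.56
Trial balance (start $0, +$968.56 each month, − disbursements):
  Jul: +$968.56 − $4,298.40 → -$3,329.84
  Aug: +$968.56 → -$2,361.28
  Sep: +$968.56 − $202.98 → -$1,595.70
  Oct: +$968.56 → -$627.14
  Nov: +$968.56 → $341.42
  Dec: +$968.56 − $202.98 → $1,107.00
  Jan: +$968.56 − $4,298.40 → -$2,222.84
  Feb: +$968.56 − $2,214.00 → -$3,468.28
  Mar: +$968.56 − $202.98 → -$2,702.70
  Apr: +$968.56 → -$1,734.14
  May: +$968.56 → -$765.58
  Jun: +$968.56 − $202.98 → $0.00
Lowest trial balance = -$3,468.28 (Feb)
Initial deposit = cushion − low point = $968.56 − (-$3,468.28) = $4,436.84

$4,436.84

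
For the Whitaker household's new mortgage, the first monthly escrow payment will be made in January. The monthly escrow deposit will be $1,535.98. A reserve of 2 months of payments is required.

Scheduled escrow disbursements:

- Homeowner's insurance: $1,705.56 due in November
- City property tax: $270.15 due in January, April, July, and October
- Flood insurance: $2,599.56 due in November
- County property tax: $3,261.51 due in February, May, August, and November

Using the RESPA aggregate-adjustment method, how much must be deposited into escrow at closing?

$4,607.94

Cushion = 2 × $1,535.98 = $3,071.96
Trial balance (start $0, +$1,535.98 each month, − disbursements):
  Jan: +$1,535.98 − $270.15 → $1,265.83
  Feb: +$1,535.98 − $3,261.51 → -$459.70
  Mar: +$1,535.98 → $1,076.28
  Apr: +$1,535.98 − $270.15 → $2,342.11
  May: +$1,535.98 − $3,261.51 → $616.58
  Jun: +$1,535.98 → $2,152.56
  Jul: +$1,535.98 − $270.15 → $3,418.39
  Aug: +$1,535.98 − $3,261.51 → $1,692.86
  Sep: +$1,535.98 → $3,228.84
  Oct: +$1,535.98 − $270.15 → $4,494.67
  Nov: +$1,535.98 − $7,566.63 → -$1,535.98
  Dec: +$1,535.98 → $0.00
Lowest trial balance = -$1,535.98 (Nov)
Initial deposit = cushion − low point = $3,071.96 − (-$1,535.98) = $4,607.94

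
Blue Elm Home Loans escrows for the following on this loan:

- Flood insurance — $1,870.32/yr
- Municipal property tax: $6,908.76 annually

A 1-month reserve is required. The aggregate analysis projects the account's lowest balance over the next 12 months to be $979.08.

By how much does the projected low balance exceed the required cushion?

Flood insurance — $1,870.32/yr
Municipal property tax — $6,908.76/yr
Total annual escrow = $1,870.32 + $6,908.76 = $8,779.08
Per month = $8,779.08 ÷ 12 = $731.59
Required reserve = 1 × $731.59 = $731.59
Excess over cushion: $979.08 − $731.59 = $247.49

$247.49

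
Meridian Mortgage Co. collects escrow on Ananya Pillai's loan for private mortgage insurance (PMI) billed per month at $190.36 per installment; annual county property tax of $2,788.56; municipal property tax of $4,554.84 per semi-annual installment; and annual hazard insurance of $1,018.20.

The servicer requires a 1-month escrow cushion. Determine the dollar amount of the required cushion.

$1,266.73

Private mortgage insurance (PMI): $190.36 × 12 = $2,284.32
County property tax: $2,788.56
Municipal property tax: $4,554.84 × 2 = $9,109.68
Hazard insurance: $1,018.20
Annual escrow total = $2,284.32 + $2,788.56 + $9,109.68 + $1,018.20 = $15,200.76
Monthly = $15,200.76 / 12 = $1,266.73
Cushion = 1 × $1,266.73 = $1,266.73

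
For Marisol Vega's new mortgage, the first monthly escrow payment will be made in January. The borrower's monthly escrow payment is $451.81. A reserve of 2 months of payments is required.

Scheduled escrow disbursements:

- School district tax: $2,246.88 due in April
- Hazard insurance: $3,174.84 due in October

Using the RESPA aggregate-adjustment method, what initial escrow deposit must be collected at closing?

$1,807.24

Cushion = 2 × $451.81 = $903.62
Trial balance (start $0, +$451.81 each month, − disbursements):
  Jan: +$451.81 → $451.81
  Feb: +$451.81 → $903.62
  Mar: +$451.81 → $1,355.43
  Apr: +$451.81 − $2,246.88 → -$439.64
  May: +$451.81 → $12.17
  Jun: +$451.81 → $463.98
  Jul: +$451.81 → $915.79
  Aug: +$451.81 → $1,367.60
  Sep: +$451.81 → $1,819.41
  Oct: +$451.81 − $3,174.84 → -$903.62
  Nov: +$451.81 → -$451.81
  Dec: +$451.81 → $0.00
Lowest trial balance = -$903.62 (Oct)
Initial deposit = cushion − low point = $903.62 − (-$903.62) = $1,807.24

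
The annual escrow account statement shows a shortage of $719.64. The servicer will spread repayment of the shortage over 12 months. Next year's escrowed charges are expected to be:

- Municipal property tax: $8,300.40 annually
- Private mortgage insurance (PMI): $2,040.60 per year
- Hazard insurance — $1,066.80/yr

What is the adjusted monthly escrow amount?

$1,010.62

Municipal property tax: $8,300.40 annually
Private mortgage insurance (PMI): $2,040.60 annually
Hazard insurance: $1,066.80 annually
Total annual escrow = $8,300.40 + $2,040.60 + $1,066.80 = $11,407.80
Monthly escrow = $11,407.80 / 12 = $950.65
Shortage spread = $719.64 ÷ 12 = $59.97/mo
Adjusted monthly = $950.65 + $59.97 = $1,010.62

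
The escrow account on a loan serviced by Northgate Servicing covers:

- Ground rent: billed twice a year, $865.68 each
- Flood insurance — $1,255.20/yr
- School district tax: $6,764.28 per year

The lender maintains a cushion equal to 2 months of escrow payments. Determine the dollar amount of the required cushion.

$1,625.14

Ground rent = $865.68 × 2 = $1,731.36/yr
Flood insurance = $1,255.20/yr
School district tax = $6,764.28/yr
Yearly total = $1,731.36 + $1,255.20 + $6,764.28 = $9,750.84
Monthly = $9,750.84 ÷ 12 = $812.57
Required cushion = 2 × $812.57 = $1,625.14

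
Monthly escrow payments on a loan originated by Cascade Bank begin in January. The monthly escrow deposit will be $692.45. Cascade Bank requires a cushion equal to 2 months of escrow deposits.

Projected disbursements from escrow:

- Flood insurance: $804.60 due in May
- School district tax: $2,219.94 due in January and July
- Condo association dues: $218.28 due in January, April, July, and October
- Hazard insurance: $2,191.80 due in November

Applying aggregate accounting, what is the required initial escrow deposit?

$3,130.67

Cushion = 2 × $692.45 = $1,384.90
Trial balance (start $0, +$692.45 each month, − disbursements):
  Jan: +$692.45 − $2,438.22 → -$1,745.77
  Feb: +$692.45 → -$1,053.32
  Mar: +$692.45 → -$360.87
  Apr: +$692.45 − $218.28 → $113.30
  May: +$692.45 − $804.60 → $1.15
  Jun: +$692.45 → $693.60
  Jul: +$692.45 − $2,438.22 → -$1,052.17
  Aug: +$692.45 → -$359.72
  Sep: +$692.45 → $332.73
  Oct: +$692.45 − $218.28 → $806.90
  Nov: +$692.45 − $2,191.80 → -$692.45
  Dec: +$692.45 → $0.00
Lowest trial balance = -$1,745.77 (Jan)
Initial deposit = cushion − low point = $1,384.90 − (-$1,745.77) = $3,130.67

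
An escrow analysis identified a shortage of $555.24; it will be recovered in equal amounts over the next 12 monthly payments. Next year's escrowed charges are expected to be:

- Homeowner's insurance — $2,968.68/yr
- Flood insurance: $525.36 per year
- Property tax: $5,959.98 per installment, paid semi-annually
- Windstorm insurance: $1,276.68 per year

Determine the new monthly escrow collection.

Homeowner's insurance — $2,968.68/yr
Flood insurance — $525.36/yr
Property tax — $5,959.98 × 2 = $11,919.96/yr
Windstorm insurance — $1,276.68/yr
Total per year = $2,968.68 + $525.36 + $11,919.96 + $1,276.68 = $16,690.68
Monthly escrow = $16,690.68 / 12 = $1,390.89
Monthly shortage recovery: $555.24 ÷ 12 = $46.27
Adjusted monthly = $1,390.89 + $46.27 = $1,437.16

$1,437.16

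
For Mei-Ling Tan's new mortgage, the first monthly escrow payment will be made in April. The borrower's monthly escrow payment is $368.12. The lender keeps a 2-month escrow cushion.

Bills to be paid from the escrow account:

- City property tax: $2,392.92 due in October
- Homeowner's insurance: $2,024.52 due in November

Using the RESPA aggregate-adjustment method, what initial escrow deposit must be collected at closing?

Cushion = 2 × $368.12 = $736.24
Trial balance (start $0, +$368.12 each month, − disbursements):
  Apr: +$368.12 → $368.12
  May: +$368.12 → $736.24
  Jun: +$368.12 → $1,104.36
  Jul: +$368.12 → $1,472.48
  Aug: +$368.12 → $1,840.60
  Sep: +$368.12 → $2,208.72
  Oct: +$368.12 − $2,392.92 → $183.92
  Nov: +$368.12 − $2,024.52 → -$1,472.48
  Dec: +$368.12 → -$1,104.36
  Jan: +$368.12 → -$736.24
  Feb: +$368.12 → -$368.12
  Mar: +$368.12 → $0.00
Lowest trial balance = -$1,472.48 (Nov)
Initial deposit = cushion − low point = $736.24 − (-$1,472.48) = $2,208.72

$2,208.72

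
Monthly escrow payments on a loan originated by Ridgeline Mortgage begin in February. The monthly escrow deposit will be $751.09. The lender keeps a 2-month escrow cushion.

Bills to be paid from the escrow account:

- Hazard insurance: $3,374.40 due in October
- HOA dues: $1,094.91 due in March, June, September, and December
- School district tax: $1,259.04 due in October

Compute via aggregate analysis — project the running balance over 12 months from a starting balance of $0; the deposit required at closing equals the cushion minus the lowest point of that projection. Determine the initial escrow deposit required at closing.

$2,660.54

Cushion = 2 × $751.09 = $1,502.18
Trial balance (start $0, +$751.09 each month, − disbursements):
  Feb: +$751.09 → $751.09
  Mar: +$751.09 − $1,094.91 → $407.27
  Apr: +$751.09 → $1,158.36
  May: +$751.09 → $1,909.45
  Jun: +$751.09 − $1,094.91 → $1,565.63
  Jul: +$751.09 → $2,316.72
  Aug: +$751.09 → $3,067.81
  Sep: +$751.09 − $1,094.91 → $2,723.99
  Oct: +$751.09 − $4,633.44 → -$1,158.36
  Nov: +$751.09 → -$407.27
  Dec: +$751.09 − $1,094.91 → -$751.09
  Jan: +$751.09 → $0.00
Lowest trial balance = -$1,158.36 (Oct)
Initial deposit = cushion − low point = $1,502.18 − (-$1,158.36) = $2,660.54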